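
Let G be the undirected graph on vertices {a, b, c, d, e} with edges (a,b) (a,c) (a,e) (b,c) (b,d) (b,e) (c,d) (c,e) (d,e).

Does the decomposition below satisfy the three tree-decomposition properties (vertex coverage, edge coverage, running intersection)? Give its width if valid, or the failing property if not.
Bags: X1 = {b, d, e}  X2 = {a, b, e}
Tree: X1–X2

A tree decomposition must satisfy three properties: every vertex lies in some bag; for every edge, both endpoints lie together in some bag; and for every vertex, the bags containing it form a connected subtree. Here vertex c appears in no bag, so the decomposition is invalid.

No — vertex c appears in no bag.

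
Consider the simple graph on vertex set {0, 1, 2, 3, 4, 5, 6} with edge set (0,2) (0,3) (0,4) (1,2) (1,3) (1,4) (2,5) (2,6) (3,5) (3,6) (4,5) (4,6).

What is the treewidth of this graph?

3

A width-3 tree decomposition is:
Bags: B1 = {1, 2, 3, 4}  B2 = {2, 3, 4, 6}  B3 = {0, 2, 3, 4}  B4 = {2, 3, 4, 5}
Tree: B1–B2, B2–B3, B3–B4
The largest bag has 4 vertices, giving width 3; this decomposition certifies tw(G) ≤ 3. For the lower bound: the 4 vertex sets {1,4}, {2,6}, {3}, {0} are disjoint, each induces a connected subgraph, and every pair is joined by at least one edge of G. Contracting each set to a single vertex therefore yields K_{4} as a minor, and since treewidth is minor-monotone, tw(G) ≥ tw(K_{4}) = 3. Therefore the treewidth is 3.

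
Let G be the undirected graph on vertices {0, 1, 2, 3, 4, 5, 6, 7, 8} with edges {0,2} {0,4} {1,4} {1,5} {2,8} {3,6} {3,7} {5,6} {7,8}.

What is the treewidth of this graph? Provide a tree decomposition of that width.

Treewidth 2.
Bags: B1 = {3, 5, 6}  B2 = {1, 3, 5}  B3 = {1, 3, 4}  B4 = {0, 3, 4}  B5 = {0, 2, 3}  B6 = {2, 3, 8}  B7 = {3, 7, 8}
Tree: B1–B2, B2–B3, B3–B4, B4–B5, B5–B6, B6–B7

Every bag has size at most 3, so the width is 3 − 1 = 2 and tw(G) ≤ 2. For the lower bound, G contains the cycle 3–6–5–1–4–0–2–8–7–3, so G is not a forest; only forests have treewidth ≤ 1, hence tw(G) ≥ 2. The upper and lower bounds meet at 2, so that is the treewidth.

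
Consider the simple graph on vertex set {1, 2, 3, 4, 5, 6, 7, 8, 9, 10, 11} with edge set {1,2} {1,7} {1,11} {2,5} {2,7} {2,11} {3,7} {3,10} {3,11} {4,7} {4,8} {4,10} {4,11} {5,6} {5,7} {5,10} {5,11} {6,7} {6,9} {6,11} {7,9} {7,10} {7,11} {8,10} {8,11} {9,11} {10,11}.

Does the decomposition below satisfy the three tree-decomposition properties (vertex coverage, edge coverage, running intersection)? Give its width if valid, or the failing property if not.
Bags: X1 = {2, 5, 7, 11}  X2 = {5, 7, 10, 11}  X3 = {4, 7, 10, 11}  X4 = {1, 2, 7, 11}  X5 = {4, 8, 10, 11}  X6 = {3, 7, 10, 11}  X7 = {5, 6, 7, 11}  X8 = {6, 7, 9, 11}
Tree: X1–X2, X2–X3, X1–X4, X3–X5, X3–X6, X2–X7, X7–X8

Checking the three conditions: (i) the bags cover all of {1, 2, 3, 4, 5, 6, 7, 8, 9, 10, 11}; (ii) for each edge, some bag contains both endpoints; (iii) the bags containing any fixed vertex form a subtree. All hold, so the decomposition is valid with width 4 − 1 = 3.

Yes; width 3.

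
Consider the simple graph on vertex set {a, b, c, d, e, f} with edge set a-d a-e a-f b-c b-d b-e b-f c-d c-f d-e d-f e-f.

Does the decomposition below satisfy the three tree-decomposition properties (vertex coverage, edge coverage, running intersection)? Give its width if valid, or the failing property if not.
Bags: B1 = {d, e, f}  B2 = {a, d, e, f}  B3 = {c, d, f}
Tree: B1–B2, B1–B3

No — vertex b appears in no bag.

A tree decomposition must satisfy three properties: every vertex lies in some bag; for every edge, both endpoints lie together in some bag; and for every vertex, the bags containing it form a connected subtree. Here vertex b appears in no bag, so the decomposition is invalid.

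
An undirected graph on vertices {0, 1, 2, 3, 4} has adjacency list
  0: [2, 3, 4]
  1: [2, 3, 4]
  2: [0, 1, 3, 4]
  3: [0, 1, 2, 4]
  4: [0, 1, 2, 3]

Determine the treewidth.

3

A width-3 tree decomposition is:
Bags: B1 = {1, 2, 3, 4}  B2 = {0, 2, 3, 4}
Tree: B1–B2
The largest bag has 4 vertices, giving width 3; this decomposition certifies tw(G) ≤ 3. Conversely, {0, 2, 3, 4} is a clique of size 4, and the vertices of any clique must share a bag in every tree decomposition; so some bag has ≥ 4 vertices and tw(G) ≥ 3. Therefore the treewidth is 3.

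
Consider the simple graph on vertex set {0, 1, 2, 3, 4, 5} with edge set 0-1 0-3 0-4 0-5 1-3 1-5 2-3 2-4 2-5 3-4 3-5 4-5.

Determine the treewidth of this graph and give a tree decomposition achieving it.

Treewidth 3.
One optimal decomposition is:
Bags: B1 = {0, 3, 4, 5}  B2 = {0, 1, 3, 5}  B3 = {2, 3, 4, 5}
Tree: B1–B2, B1–B3

The largest bag has 4 vertices, giving width 3; this decomposition certifies tw(G) ≤ 3. On the other hand G contains the 4-clique {0, 1, 3, 5}. A clique must lie in a single bag of any decomposition, so no decomposition can have width below 3. Therefore the treewidth is 3.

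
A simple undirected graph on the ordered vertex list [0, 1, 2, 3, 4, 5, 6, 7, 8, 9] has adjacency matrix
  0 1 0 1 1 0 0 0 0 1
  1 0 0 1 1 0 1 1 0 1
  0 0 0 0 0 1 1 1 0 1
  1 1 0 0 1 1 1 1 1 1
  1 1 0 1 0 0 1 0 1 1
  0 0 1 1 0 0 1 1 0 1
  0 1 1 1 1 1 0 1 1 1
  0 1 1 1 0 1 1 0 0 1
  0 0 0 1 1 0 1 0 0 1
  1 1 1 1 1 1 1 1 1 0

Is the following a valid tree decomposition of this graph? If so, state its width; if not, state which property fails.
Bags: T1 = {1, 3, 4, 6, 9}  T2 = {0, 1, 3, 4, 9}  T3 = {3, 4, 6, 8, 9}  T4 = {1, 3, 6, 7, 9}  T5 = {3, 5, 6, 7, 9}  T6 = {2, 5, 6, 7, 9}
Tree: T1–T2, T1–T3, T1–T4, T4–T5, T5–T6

Vertex coverage: the bags together contain {0, 1, 2, 3, 4, 5, 6, 7, 8, 9}, the full vertex set. Edge coverage: each edge of G has both endpoints in at least one bag. Running intersection: for every vertex, the bags containing it form a connected subtree. All three properties hold, so this is a valid tree decomposition of width max|bag| − 1 = 4, and hence tw(G) ≤ 4.

Yes; width 4.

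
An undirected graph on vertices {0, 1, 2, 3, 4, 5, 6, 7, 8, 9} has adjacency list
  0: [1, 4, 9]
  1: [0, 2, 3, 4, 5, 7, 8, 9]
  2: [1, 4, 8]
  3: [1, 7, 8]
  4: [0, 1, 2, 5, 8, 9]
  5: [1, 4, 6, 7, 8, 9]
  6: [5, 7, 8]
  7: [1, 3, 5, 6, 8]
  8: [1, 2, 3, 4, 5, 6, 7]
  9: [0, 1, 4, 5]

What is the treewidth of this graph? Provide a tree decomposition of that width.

Treewidth 3.
Bags: B1 = {1, 2, 4, 8}  B2 = {1, 4, 5, 8}  B3 = {1, 5, 7, 8}  B4 = {1, 4, 5, 9}  B5 = {1, 3, 7, 8}  B6 = {0, 1, 4, 9}  B7 = {5, 6, 7, 8}
Tree: B1–B2, B2–B3, B2–B4, B3–B5, B4–B6, B3–B7

Every bag has size at most 4, so the width is 4 − 1 = 3 and tw(G) ≤ 3. For the lower bound, the 4 vertices {1, 3, 7, 8} are pairwise adjacent, and any tree decomposition puts a clique entirely inside one bag — forcing width ≥ 3. Therefore the treewidth is 3.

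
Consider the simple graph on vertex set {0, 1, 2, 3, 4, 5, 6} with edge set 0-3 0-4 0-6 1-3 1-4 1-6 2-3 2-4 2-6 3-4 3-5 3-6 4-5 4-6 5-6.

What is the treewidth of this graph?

3

A width-3 tree decomposition is:
Bags: B1 = {1, 3, 4, 6}  B2 = {0, 3, 4, 6}  B3 = {3, 4, 5, 6}  B4 = {2, 3, 4, 6}
Tree: B1–B2, B1–B3, B2–B4
Each bag holds 4 vertices, so the decomposition has width 3, which upper-bounds the treewidth. On the other hand G contains the 4-clique {0, 3, 4, 6}. A clique must lie in a single bag of any decomposition, so no decomposition can have width below 3. Combining the bounds, tw(G) = 3.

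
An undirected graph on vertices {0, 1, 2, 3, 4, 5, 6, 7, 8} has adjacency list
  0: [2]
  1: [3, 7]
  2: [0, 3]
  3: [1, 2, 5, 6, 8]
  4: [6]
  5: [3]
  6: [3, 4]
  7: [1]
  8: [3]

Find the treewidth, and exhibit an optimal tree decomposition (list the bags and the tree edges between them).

Treewidth 1.
Bags: B1 = {2, 3}  B2 = {0, 2}  B3 = {3, 6}  B4 = {3, 5}  B5 = {1, 3}  B6 = {1, 7}  B7 = {3, 8}  B8 = {4, 6}
Tree: B1–B2, B1–B3, B1–B4, B4–B5, B5–B6, B5–B7, B3–B8

Every bag has size at most 2, so the width is 2 − 1 = 1 and tw(G) ≤ 1. G has an edge, so its treewidth is at least 1. The upper and lower bounds meet at 1, so that is the treewidth.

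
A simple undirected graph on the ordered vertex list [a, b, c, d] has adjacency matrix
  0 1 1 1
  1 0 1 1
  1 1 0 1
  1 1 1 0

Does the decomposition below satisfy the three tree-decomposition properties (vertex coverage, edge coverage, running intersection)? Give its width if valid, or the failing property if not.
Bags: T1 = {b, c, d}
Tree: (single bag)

No — vertex a appears in no bag.

A tree decomposition must satisfy three properties: every vertex lies in some bag; for every edge, both endpoints lie together in some bag; and for every vertex, the bags containing it form a connected subtree. Here vertex a appears in no bag, so the decomposition is invalid.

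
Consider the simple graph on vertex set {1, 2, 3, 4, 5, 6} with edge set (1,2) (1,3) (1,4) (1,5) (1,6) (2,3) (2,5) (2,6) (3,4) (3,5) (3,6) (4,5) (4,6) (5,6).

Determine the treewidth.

4

A width-4 tree decomposition is:
Bags: B1 = {1, 3, 4, 5, 6}  B2 = {1, 2, 3, 5, 6}
Tree: B1–B2
Each bag holds 5 vertices, so the decomposition has width 4, which upper-bounds the treewidth. On the other hand G contains the 5-clique {1, 2, 3, 5, 6}. A clique must lie in a single bag of any decomposition, so no decomposition can have width below 4. Combining the bounds, tw(G) = 4.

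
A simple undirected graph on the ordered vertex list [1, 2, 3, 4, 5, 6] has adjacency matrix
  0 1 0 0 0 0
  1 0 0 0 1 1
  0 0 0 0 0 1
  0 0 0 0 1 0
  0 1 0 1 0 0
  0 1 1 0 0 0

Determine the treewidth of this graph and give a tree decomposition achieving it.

Treewidth 1.
One optimal decomposition is:
Bags: B1 = {1, 2}  B2 = {2, 5}  B3 = {4, 5}  B4 = {2, 6}  B5 = {3, 6}
Tree: B1–B2, B2–B3, B2–B4, B4–B5

Each bag holds 2 vertices, so the decomposition has width 1, which upper-bounds the treewidth. Any graph with an edge has treewidth ≥ 1, and G has the edge 2–1. The upper and lower bounds meet at 1, so that is the treewidth.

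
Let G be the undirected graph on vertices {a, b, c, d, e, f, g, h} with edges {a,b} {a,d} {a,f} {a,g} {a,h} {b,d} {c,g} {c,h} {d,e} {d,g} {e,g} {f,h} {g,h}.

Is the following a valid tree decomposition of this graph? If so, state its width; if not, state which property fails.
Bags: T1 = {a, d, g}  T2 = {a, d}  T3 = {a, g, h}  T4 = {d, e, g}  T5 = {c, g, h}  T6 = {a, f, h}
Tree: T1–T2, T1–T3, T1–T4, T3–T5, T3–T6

A tree decomposition must satisfy three properties: every vertex lies in some bag; for every edge, both endpoints lie together in some bag; and for every vertex, the bags containing it form a connected subtree. Here vertex b appears in no bag, so the decomposition is invalid.

No — vertex b appears in no bag.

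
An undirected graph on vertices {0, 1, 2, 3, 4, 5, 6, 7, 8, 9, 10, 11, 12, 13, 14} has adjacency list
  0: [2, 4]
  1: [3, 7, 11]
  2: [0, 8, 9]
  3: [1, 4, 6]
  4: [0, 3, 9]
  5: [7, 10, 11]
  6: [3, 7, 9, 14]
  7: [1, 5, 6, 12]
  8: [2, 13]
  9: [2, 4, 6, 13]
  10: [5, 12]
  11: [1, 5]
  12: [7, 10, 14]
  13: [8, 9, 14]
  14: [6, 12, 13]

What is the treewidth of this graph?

3

A width-3 tree decomposition is:
Bags: B1 = {0, 2, 4, 8}  B2 = {2, 4, 8, 9}  B3 = {4, 8, 9, 13}  B4 = {3, 4, 9, 13}  B5 = {3, 6, 9, 13}  B6 = {3, 6, 13, 14}  B7 = {1, 3, 6, 14}  B8 = {1, 6, 7, 14}  B9 = {1, 7, 12, 14}  B10 = {1, 7, 11, 12}  B11 = {5, 7, 11, 12}  B12 = {5, 10, 11, 12}
Tree: B1–B2, B2–B3, B3–B4, B4–B5, B5–B6, B6–B7, B7–B8, B8–B9, B9–B10, B10–B11, B11–B12
Every bag has size at most 4, so the width is 4 − 1 = 3 and tw(G) ≤ 3. For the lower bound: the 4 vertex sets {0,2,8}, {4}, {9}, {3,6,13,14} are disjoint, each induces a connected subgraph, and every pair is joined by at least one edge of G. Contracting each set to a single vertex therefore yields K_{4} as a minor, and since treewidth is minor-monotone, tw(G) ≥ tw(K_{4}) = 3. Combining the bounds, tw(G) = 3.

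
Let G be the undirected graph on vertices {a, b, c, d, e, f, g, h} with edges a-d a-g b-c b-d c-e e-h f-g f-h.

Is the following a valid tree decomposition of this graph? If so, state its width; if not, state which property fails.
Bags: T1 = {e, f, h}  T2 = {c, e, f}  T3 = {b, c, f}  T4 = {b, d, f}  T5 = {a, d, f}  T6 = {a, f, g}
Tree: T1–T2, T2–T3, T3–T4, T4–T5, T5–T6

Yes; width 2.

Vertex coverage: the bags together contain {a, b, c, d, e, f, g, h}, the full vertex set. Edge coverage: each edge of G has both endpoints in at least one bag. Running intersection: for every vertex, the bags containing it form a connected subtree. All three properties hold, so this is a valid tree decomposition of width max|bag| − 1 = 2, and hence tw(G) ≤ 2.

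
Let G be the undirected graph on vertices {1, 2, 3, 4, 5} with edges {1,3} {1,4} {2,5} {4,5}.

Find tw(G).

1

A width-1 tree decomposition is:
Bags: B1 = {1, 3}  B2 = {1, 4}  B3 = {4, 5}  B4 = {2, 5}
Tree: B1–B2, B2–B3, B3–B4
Every bag has size at most 2, so the width is 2 − 1 = 1 and tw(G) ≤ 1. G has an edge, so its treewidth is at least 1. Combining the bounds, tw(G) = 1.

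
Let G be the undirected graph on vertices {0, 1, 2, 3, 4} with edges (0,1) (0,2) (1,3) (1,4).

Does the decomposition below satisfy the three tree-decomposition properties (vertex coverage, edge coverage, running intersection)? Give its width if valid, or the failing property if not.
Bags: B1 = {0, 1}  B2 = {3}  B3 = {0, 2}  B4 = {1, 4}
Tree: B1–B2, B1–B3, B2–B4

A tree decomposition must satisfy three properties: every vertex lies in some bag; for every edge, both endpoints lie together in some bag; and for every vertex, the bags containing it form a connected subtree. Here edge (1,3) lies in no bag, so the decomposition is invalid.

No — edge (1,3) lies in no bag.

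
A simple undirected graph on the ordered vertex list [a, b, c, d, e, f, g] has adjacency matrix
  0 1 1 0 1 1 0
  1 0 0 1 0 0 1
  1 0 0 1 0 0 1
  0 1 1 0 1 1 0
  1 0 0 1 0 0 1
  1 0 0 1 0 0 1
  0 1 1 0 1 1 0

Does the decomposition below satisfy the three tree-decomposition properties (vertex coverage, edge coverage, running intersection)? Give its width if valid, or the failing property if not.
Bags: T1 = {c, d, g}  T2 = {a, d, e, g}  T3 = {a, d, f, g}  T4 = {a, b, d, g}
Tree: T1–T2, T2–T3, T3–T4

A tree decomposition must satisfy three properties: every vertex lies in some bag; for every edge, both endpoints lie together in some bag; and for every vertex, the bags containing it form a connected subtree. Here edge (a,c) lies in no bag, so the decomposition is invalid.

No — edge (a,c) lies in no bag.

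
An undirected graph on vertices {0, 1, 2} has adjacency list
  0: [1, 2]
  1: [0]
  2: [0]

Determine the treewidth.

1

A width-1 tree decomposition is:
Bags: B1 = {0, 2}  B2 = {0, 1}
Tree: B1–B2
Every bag has size at most 2, so the width is 2 − 1 = 1 and tw(G) ≤ 1. G has an edge, so its treewidth is at least 1. Hence tw(G) = 1 exactly.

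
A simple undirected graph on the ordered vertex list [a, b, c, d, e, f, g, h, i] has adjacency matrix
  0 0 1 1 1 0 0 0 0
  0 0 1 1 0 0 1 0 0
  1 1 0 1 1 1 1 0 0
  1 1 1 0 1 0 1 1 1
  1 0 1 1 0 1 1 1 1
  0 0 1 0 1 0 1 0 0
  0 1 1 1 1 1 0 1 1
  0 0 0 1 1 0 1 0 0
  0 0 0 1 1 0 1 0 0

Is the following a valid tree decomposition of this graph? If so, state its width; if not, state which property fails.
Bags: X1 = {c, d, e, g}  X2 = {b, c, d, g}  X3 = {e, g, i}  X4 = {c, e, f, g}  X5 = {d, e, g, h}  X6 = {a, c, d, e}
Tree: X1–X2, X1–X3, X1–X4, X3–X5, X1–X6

No — edge (d,i) lies in no bag.

A tree decomposition must satisfy three properties: every vertex lies in some bag; for every edge, both endpoints lie together in some bag; and for every vertex, the bags containing it form a connected subtree. Here edge (d,i) lies in no bag, so the decomposition is invalid.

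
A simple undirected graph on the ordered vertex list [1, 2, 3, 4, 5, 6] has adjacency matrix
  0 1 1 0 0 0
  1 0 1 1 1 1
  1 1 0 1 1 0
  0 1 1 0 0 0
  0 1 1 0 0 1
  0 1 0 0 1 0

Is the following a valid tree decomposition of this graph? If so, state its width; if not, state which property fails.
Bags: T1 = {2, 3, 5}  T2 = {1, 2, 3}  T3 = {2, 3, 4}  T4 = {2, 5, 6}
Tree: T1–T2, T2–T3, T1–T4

Checking the three conditions: (i) the bags cover all of {1, 2, 3, 4, 5, 6}; (ii) for each edge, some bag contains both endpoints; (iii) the bags containing any fixed vertex form a subtree. All hold, so the decomposition is valid with width 3 − 1 = 2.

Yes; width 2.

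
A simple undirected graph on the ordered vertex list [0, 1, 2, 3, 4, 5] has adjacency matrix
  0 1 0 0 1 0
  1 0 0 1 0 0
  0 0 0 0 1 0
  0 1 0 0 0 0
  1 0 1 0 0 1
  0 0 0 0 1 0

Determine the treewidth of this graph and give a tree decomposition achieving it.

Treewidth 1.
Bags: B1 = {0, 4}  B2 = {4, 5}  B3 = {2, 4}  B4 = {0, 1}  B5 = {1, 3}
Tree: B1–B2, B1–B3, B1–B4, B4–B5

Every bag has size at most 2, so the width is 2 − 1 = 1 and tw(G) ≤ 1. Any graph with an edge has treewidth ≥ 1, and G has the edge 0–4. The upper and lower bounds meet at 1, so that is the treewidth.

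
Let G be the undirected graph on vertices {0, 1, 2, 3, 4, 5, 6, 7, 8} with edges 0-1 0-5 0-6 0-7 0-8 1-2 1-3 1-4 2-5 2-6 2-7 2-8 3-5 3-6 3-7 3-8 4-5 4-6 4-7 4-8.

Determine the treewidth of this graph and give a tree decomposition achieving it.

Treewidth 4.
Bags: B1 = {0, 1, 2, 3, 4}  B2 = {0, 2, 3, 4, 8}  B3 = {0, 2, 3, 4, 6}  B4 = {0, 2, 3, 4, 5}  B5 = {0, 2, 3, 4, 7}
Tree: B1–B2, B2–B3, B3–B4, B4–B5

The largest bag has 5 vertices, giving width 4; this decomposition certifies tw(G) ≤ 4. For the lower bound: the 5 vertex sets {1,2}, {4,8}, {0,6}, {3}, {5} are disjoint, each induces a connected subgraph, and every pair is joined by at least one edge of G. Contracting each set to a single vertex therefore yields K_{5} as a minor, and since treewidth is minor-monotone, tw(G) ≥ tw(K_{5}) = 4. Therefore the treewidth is 4.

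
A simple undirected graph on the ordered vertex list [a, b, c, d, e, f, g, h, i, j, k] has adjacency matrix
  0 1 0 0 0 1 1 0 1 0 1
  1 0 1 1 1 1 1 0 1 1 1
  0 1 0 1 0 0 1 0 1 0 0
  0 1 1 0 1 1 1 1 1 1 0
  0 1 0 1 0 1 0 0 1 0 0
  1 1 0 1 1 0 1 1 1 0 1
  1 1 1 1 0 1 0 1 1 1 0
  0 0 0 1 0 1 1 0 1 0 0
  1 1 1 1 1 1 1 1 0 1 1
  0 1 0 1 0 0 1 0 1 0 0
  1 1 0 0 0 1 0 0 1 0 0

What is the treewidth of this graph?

4

A width-4 tree decomposition is:
Bags: B1 = {b, d, f, g, i}  B2 = {a, b, f, g, i}  B3 = {b, d, g, i, j}  B4 = {a, b, f, i, k}  B5 = {b, d, e, f, i}  B6 = {d, f, g, h, i}  B7 = {b, c, d, g, i}
Tree: B1–B2, B1–B3, B2–B4, B1–B5, B1–B6, B1–B7
Every bag has size at most 5, so the width is 5 − 1 = 4 and tw(G) ≤ 4. Conversely, {d, f, g, h, i} is a clique of size 5, and the vertices of any clique must share a bag in every tree decomposition; so some bag has ≥ 5 vertices and tw(G) ≥ 4. Combining the bounds, tw(G) = 4.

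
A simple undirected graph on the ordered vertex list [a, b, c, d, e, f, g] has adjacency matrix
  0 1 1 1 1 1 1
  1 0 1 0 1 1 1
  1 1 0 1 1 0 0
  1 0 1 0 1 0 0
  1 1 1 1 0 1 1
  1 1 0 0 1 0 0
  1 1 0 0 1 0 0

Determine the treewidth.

A width-3 tree decomposition is:
Bags: B1 = {a, b, e, f}  B2 = {a, b, e, g}  B3 = {a, b, c, e}  B4 = {a, c, d, e}
Tree: B1–B2, B1–B3, B3–B4
Each bag holds 4 vertices, so the decomposition has width 3, which upper-bounds the treewidth. For the lower bound, the 4 vertices {a, c, d, e} are pairwise adjacent, and any tree decomposition puts a clique entirely inside one bag — forcing width ≥ 3. Combining the bounds, tw(G) = 3.

3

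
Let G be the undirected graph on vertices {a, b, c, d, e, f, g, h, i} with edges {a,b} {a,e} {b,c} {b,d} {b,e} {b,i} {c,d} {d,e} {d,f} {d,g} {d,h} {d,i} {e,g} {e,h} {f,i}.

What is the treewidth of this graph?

A width-2 tree decomposition is:
Bags: B1 = {b, d, e}  B2 = {a, b, e}  B3 = {d, e, g}  B4 = {b, c, d}  B5 = {b, d, i}  B6 = {d, e, h}  B7 = {d, f, i}
Tree: B1–B2, B1–B3, B1–B4, B1–B5, B3–B6, B5–B7
Every bag has size at most 3, so the width is 3 − 1 = 2 and tw(G) ≤ 2. For the lower bound, the 3 vertices {d, e, g} are pairwise adjacent, and any tree decomposition puts a clique entirely inside one bag — forcing width ≥ 2. Combining the bounds, tw(G) = 2.

2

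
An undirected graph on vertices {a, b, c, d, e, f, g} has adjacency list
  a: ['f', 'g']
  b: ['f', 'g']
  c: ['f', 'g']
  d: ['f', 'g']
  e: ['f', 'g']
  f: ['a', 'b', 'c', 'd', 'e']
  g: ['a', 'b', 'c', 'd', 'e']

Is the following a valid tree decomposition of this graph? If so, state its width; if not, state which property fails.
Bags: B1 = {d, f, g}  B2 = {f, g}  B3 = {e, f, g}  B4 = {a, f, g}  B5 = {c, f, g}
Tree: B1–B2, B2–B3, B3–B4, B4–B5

No — vertex b appears in no bag.

A tree decomposition must satisfy three properties: every vertex lies in some bag; for every edge, both endpoints lie together in some bag; and for every vertex, the bags containing it form a connected subtree. Here vertex b appears in no bag, so the decomposition is invalid.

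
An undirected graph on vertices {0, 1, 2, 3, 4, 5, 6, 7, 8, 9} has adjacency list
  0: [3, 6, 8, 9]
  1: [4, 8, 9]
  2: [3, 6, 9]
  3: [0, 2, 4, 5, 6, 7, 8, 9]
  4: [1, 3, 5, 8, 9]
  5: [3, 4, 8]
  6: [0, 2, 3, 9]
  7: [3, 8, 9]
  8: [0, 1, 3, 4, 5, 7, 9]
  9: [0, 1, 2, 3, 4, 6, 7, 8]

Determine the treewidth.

A width-3 tree decomposition is:
Bags: B1 = {3, 4, 8, 9}  B2 = {0, 3, 8, 9}  B3 = {3, 4, 5, 8}  B4 = {0, 3, 6, 9}  B5 = {3, 7, 8, 9}  B6 = {2, 3, 6, 9}  B7 = {1, 4, 8, 9}
Tree: B1–B2, B1–B3, B2–B4, B2–B5, B4–B6, B1–B7
The largest bag has 4 vertices, giving width 3; this decomposition certifies tw(G) ≤ 3. On the other hand G contains the 4-clique {1, 4, 8, 9}. A clique must lie in a single bag of any decomposition, so no decomposition can have width below 3. Hence tw(G) = 3 exactly.

3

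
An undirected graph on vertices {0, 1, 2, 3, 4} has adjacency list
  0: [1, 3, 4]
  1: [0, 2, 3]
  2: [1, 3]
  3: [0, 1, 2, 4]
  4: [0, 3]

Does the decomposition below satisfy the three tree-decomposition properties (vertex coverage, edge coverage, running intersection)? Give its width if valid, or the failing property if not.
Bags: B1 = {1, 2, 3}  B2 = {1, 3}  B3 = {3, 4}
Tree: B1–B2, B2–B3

A tree decomposition must satisfy three properties: every vertex lies in some bag; for every edge, both endpoints lie together in some bag; and for every vertex, the bags containing it form a connected subtree. Here vertex 0 appears in no bag, so the decomposition is invalid.

No — vertex 0 appears in no bag.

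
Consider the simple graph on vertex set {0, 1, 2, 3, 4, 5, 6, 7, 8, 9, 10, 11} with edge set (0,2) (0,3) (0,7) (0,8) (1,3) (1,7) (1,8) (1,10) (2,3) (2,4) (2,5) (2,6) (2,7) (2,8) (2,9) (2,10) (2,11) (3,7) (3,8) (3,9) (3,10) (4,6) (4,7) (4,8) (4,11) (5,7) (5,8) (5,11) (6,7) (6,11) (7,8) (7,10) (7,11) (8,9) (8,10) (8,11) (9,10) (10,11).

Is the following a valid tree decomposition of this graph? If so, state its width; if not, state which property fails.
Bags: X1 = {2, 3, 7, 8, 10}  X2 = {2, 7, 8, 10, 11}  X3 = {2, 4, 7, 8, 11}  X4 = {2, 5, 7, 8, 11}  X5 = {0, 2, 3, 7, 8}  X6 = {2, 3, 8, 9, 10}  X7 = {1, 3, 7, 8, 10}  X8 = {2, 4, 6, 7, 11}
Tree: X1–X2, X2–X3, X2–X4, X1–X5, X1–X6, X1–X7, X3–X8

Vertex coverage: the bags together contain {0, 1, 2, 3, 4, 5, 6, 7, 8, 9, 10, 11}, the full vertex set. Edge coverage: each edge of G has both endpoints in at least one bag. Running intersection: for every vertex, the bags containing it form a connected subtree. All three properties hold, so this is a valid tree decomposition of width max|bag| − 1 = 4, and hence tw(G) ≤ 4.

Yes; width 4.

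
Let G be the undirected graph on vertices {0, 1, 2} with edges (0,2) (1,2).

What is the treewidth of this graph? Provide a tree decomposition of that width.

Treewidth 1.
One such decomposition:
Bags: B1 = {1, 2}  B2 = {0, 2}
Tree: B1–B2

Each bag holds 2 vertices, so the decomposition has width 1, which upper-bounds the treewidth. Any graph with an edge has treewidth ≥ 1, and G has the edge 1–2. Hence tw(G) = 1 exactly.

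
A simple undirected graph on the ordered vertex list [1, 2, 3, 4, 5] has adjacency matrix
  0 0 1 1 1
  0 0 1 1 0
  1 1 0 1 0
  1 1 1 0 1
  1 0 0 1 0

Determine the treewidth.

A width-2 tree decomposition is:
Bags: B1 = {2, 3, 4}  B2 = {1, 3, 4}  B3 = {1, 4, 5}
Tree: B1–B2, B2–B3
The largest bag has 3 vertices, giving width 2; this decomposition certifies tw(G) ≤ 2. Conversely, {1, 3, 4} is a clique of size 3, and the vertices of any clique must share a bag in every tree decomposition; so some bag has ≥ 3 vertices and tw(G) ≥ 2. Combining the bounds, tw(G) = 2.

2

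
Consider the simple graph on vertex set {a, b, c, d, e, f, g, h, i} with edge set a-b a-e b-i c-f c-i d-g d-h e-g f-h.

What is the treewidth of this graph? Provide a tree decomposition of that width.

The largest bag has 3 vertices, giving width 2; this decomposition certifies tw(G) ≤ 2. The edges a–e–g–d–h–f–c–i–b–a form a cycle, so G is not a tree and its treewidth is at least 2. Hence tw(G) = 2 exactly.

Treewidth 2.
One optimal decomposition is:
Bags: B1 = {a, e, g}  B2 = {a, d, g}  B3 = {a, d, h}  B4 = {a, f, h}  B5 = {a, c, f}  B6 = {a, c, i}  B7 = {a, b, i}
Tree: B1–B2, B2–B3, B3–B4, B4–B5, B5–B6, B6–B7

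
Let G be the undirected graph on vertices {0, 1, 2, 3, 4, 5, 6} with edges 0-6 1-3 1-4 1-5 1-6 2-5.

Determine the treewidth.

1

A width-1 tree decomposition is:
Bags: B1 = {0, 6}  B2 = {1, 6}  B3 = {1, 4}  B4 = {1, 5}  B5 = {1, 3}  B6 = {2, 5}
Tree: B1–B2, B2–B3, B3–B4, B2–B5, B4–B6
The largest bag has 2 vertices, giving width 1; this decomposition certifies tw(G) ≤ 1. Any graph with an edge has treewidth ≥ 1, and G has the edge 6–0. Therefore the treewidth is 1.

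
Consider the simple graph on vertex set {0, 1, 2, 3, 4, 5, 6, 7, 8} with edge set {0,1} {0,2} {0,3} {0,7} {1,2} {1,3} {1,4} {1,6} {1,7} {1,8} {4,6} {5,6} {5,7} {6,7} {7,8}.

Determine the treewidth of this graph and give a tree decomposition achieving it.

Every bag has size at most 3, so the width is 3 − 1 = 2 and tw(G) ≤ 2. Conversely, {0, 1, 2} is a clique of size 3, and the vertices of any clique must share a bag in every tree decomposition; so some bag has ≥ 3 vertices and tw(G) ≥ 2. The upper and lower bounds meet at 2, so that is the treewidth.

Treewidth 2.
One optimal decomposition is:
Bags: B1 = {0, 1, 2}  B2 = {0, 1, 7}  B3 = {1, 7, 8}  B4 = {0, 1, 3}  B5 = {1, 6, 7}  B6 = {5, 6, 7}  B7 = {1, 4, 6}
Tree: B1–B2, B2–B3, B2–B4, B2–B5, B5–B6, B5–B7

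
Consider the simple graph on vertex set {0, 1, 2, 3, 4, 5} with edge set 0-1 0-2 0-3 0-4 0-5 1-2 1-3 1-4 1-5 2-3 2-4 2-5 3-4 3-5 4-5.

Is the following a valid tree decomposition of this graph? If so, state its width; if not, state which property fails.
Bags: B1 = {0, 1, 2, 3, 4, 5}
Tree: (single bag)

Checking the three conditions: (i) the bags cover all of {0, 1, 2, 3, 4, 5}; (ii) for each edge, some bag contains both endpoints; (iii) the bags containing any fixed vertex form a subtree. All hold, so the decomposition is valid with width 6 − 1 = 5.

Yes; width 5.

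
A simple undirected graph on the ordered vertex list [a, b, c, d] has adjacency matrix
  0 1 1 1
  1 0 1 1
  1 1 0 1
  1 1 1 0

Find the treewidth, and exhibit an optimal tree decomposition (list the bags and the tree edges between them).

With just one bag of size 4, the width is 4 − 1 = 3, so tw(G) ≤ 3. For the lower bound, the 4 vertices {a, b, c, d} are pairwise adjacent, and any tree decomposition puts a clique entirely inside one bag — forcing width ≥ 3. Combining the bounds, tw(G) = 3.

Treewidth 3.
One optimal decomposition is:
Bags: B1 = {a, b, c, d}
Tree: (single bag)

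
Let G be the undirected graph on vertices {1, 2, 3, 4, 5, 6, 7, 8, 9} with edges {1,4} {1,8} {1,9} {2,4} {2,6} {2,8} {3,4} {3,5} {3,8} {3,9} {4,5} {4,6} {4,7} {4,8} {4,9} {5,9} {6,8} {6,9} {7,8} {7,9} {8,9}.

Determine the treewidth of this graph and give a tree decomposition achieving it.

Treewidth 3.
One such decomposition:
Bags: B1 = {4, 7, 8, 9}  B2 = {4, 6, 8, 9}  B3 = {3, 4, 8, 9}  B4 = {1, 4, 8, 9}  B5 = {2, 4, 6, 8}  B6 = {3, 4, 5, 9}
Tree: B1–B2, B2–B3, B3–B4, B2–B5, B3–B6

The largest bag has 4 vertices, giving width 3; this decomposition certifies tw(G) ≤ 3. Conversely, {1, 4, 8, 9} is a clique of size 4, and the vertices of any clique must share a bag in every tree decomposition; so some bag has ≥ 4 vertices and tw(G) ≥ 3. Hence tw(G) = 3 exactly.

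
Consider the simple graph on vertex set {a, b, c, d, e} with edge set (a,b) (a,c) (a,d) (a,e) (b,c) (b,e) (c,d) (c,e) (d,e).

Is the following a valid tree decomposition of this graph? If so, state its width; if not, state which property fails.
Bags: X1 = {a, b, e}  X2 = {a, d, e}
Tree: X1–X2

A tree decomposition must satisfy three properties: every vertex lies in some bag; for every edge, both endpoints lie together in some bag; and for every vertex, the bags containing it form a connected subtree. Here vertex c appears in no bag, so the decomposition is invalid.

No — vertex c appears in no bag.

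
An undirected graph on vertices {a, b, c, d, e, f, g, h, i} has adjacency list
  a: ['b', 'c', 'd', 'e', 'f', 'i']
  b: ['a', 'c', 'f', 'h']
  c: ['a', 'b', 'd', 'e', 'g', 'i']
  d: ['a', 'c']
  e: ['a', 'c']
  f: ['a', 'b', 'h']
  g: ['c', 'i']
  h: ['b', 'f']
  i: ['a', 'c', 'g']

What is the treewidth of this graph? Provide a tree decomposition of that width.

Treewidth 2.
One optimal decomposition is:
Bags: B1 = {a, c, d}  B2 = {a, b, c}  B3 = {a, c, i}  B4 = {a, b, f}  B5 = {b, f, h}  B6 = {c, g, i}  B7 = {a, c, e}
Tree: B1–B2, B2–B3, B2–B4, B4–B5, B3–B6, B2–B7

The largest bag has 3 vertices, giving width 2; this decomposition certifies tw(G) ≤ 2. Conversely, {b, f, h} is a clique of size 3, and the vertices of any clique must share a bag in every tree decomposition; so some bag has ≥ 3 vertices and tw(G) ≥ 2. Combining the bounds, tw(G) = 2.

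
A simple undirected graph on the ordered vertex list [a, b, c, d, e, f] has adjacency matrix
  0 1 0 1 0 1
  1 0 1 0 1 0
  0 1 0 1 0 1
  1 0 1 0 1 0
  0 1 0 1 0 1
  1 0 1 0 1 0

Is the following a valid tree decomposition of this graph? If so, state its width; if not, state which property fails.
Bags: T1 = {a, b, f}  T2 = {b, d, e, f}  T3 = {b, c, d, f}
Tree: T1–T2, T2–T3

No — edge (d,a) lies in no bag.

A tree decomposition must satisfy three properties: every vertex lies in some bag; for every edge, both endpoints lie together in some bag; and for every vertex, the bags containing it form a connected subtree. Here edge (d,a) lies in no bag, so the decomposition is invalid.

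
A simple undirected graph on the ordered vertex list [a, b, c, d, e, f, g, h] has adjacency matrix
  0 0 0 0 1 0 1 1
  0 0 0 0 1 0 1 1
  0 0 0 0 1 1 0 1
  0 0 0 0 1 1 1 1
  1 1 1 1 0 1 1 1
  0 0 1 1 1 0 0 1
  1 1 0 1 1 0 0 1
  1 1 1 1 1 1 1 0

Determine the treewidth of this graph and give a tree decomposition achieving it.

Treewidth 3.
Bags: B1 = {d, e, g, h}  B2 = {b, e, g, h}  B3 = {d, e, f, h}  B4 = {c, e, f, h}  B5 = {a, e, g, h}
Tree: B1–B2, B1–B3, B3–B4, B1–B5

Each bag holds 4 vertices, so the decomposition has width 3, which upper-bounds the treewidth. On the other hand G contains the 4-clique {d, e, g, h}. A clique must lie in a single bag of any decomposition, so no decomposition can have width below 3. Therefore the treewidth is 3.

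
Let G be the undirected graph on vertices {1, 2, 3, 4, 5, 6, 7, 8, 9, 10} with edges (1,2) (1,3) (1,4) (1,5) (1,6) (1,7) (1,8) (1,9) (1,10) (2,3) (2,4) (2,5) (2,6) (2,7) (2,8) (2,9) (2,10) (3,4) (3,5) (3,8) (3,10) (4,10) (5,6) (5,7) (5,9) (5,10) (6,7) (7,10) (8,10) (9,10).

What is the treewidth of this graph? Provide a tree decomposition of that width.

Every bag has size at most 5, so the width is 5 − 1 = 4 and tw(G) ≤ 4. On the other hand G contains the 5-clique {1, 2, 5, 9, 10}. A clique must lie in a single bag of any decomposition, so no decomposition can have width below 4. The upper and lower bounds meet at 4, so that is the treewidth.

Treewidth 4.
One such decomposition:
Bags: B1 = {1, 2, 5, 9, 10}  B2 = {1, 2, 3, 5, 10}  B3 = {1, 2, 3, 4, 10}  B4 = {1, 2, 5, 7, 10}  B5 = {1, 2, 3, 8, 10}  B6 = {1, 2, 5, 6, 7}
Tree: B1–B2, B2–B3, B1–B4, B3–B5, B4–B6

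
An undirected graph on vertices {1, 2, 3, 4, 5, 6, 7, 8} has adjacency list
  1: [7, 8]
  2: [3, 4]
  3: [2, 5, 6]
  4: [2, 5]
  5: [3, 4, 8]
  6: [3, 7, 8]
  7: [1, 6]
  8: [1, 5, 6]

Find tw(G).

2

A width-2 tree decomposition is:
Bags: B1 = {2, 4, 5}  B2 = {2, 3, 5}  B3 = {3, 5, 8}  B4 = {3, 6, 8}  B5 = {1, 6, 8}  B6 = {1, 6, 7}
Tree: B1–B2, B2–B3, B3–B4, B4–B5, B5–B6
Each bag holds 3 vertices, so the decomposition has width 2, which upper-bounds the treewidth. Since 4–2–3–5–4 is a cycle in G, G is not acyclic. Forests are exactly the graphs of treewidth ≤ 1, so tw(G) ≥ 2. The upper and lower bounds meet at 2, so that is the treewidth.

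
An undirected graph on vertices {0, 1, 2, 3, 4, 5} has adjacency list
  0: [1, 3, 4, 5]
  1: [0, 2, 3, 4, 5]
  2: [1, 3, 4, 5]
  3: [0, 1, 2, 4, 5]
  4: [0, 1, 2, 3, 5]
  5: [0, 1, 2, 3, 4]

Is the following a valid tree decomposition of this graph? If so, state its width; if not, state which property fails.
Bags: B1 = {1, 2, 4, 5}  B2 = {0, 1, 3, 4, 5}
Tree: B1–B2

No — edge (3,2) lies in no bag.

A tree decomposition must satisfy three properties: every vertex lies in some bag; for every edge, both endpoints lie together in some bag; and for every vertex, the bags containing it form a connected subtree. Here edge (3,2) lies in no bag, so the decomposition is invalid.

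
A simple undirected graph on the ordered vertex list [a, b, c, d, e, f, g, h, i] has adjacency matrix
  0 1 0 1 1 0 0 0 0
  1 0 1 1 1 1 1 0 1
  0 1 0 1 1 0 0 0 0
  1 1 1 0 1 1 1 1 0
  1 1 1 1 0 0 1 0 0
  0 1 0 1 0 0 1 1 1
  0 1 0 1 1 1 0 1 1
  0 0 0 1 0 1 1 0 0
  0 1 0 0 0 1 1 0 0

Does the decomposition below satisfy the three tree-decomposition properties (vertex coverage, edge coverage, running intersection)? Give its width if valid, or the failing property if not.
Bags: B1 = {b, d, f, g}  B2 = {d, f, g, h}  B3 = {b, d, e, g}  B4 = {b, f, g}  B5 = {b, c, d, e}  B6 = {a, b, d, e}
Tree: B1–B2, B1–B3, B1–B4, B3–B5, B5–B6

A tree decomposition must satisfy three properties: every vertex lies in some bag; for every edge, both endpoints lie together in some bag; and for every vertex, the bags containing it form a connected subtree. Here vertex i appears in no bag, so the decomposition is invalid.

No — vertex i appears in no bag.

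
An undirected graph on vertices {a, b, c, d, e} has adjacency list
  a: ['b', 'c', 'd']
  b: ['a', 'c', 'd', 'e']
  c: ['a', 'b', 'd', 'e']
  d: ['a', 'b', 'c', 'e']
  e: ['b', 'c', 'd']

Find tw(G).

A width-3 tree decomposition is:
Bags: B1 = {b, c, d, e}  B2 = {a, b, c, d}
Tree: B1–B2
Every bag has size at most 4, so the width is 4 − 1 = 3 and tw(G) ≤ 3. On the other hand G contains the 4-clique {b, c, d, e}. A clique must lie in a single bag of any decomposition, so no decomposition can have width below 3. Hence tw(G) = 3 exactly.

3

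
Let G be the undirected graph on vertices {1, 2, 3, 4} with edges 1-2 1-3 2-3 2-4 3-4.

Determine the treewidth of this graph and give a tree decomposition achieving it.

Treewidth 2.
Bags: B1 = {1, 2, 3}  B2 = {2, 3, 4}
Tree: B1–B2

Each bag holds 3 vertices, so the decomposition has width 2, which upper-bounds the treewidth. Conversely, {1, 2, 3} is a clique of size 3, and the vertices of any clique must share a bag in every tree decomposition; so some bag has ≥ 3 vertices and tw(G) ≥ 2. The upper and lower bounds meet at 2, so that is the treewidth.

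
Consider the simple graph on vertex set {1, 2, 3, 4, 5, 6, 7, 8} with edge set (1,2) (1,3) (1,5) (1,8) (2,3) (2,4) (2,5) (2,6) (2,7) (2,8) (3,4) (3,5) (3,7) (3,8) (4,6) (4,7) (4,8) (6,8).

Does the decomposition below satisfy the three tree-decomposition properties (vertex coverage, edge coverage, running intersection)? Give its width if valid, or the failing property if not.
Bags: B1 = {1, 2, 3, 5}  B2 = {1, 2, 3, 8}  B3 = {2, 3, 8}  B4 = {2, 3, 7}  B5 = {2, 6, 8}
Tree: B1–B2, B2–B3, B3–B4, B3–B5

No — vertex 4 appears in no bag.

A tree decomposition must satisfy three properties: every vertex lies in some bag; for every edge, both endpoints lie together in some bag; and for every vertex, the bags containing it form a connected subtree. Here vertex 4 appears in no bag, so the decomposition is invalid.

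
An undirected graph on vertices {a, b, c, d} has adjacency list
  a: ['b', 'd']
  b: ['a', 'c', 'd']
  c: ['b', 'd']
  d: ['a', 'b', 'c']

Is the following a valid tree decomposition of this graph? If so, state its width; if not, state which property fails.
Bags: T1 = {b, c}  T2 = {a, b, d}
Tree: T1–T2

A tree decomposition must satisfy three properties: every vertex lies in some bag; for every edge, both endpoints lie together in some bag; and for every vertex, the bags containing it form a connected subtree. Here edge (d,c) lies in no bag, so the decomposition is invalid.

No — edge (d,c) lies in no bag.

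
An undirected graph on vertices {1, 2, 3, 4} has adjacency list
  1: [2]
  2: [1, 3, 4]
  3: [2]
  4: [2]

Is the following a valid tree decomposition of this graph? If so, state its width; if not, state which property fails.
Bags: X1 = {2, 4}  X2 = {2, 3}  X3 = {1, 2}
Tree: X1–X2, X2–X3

Yes; width 1.

Vertex coverage: the bags together contain {1, 2, 3, 4}, the full vertex set. Edge coverage: each edge of G has both endpoints in at least one bag. Running intersection: for every vertex, the bags containing it form a connected subtree. All three properties hold, so this is a valid tree decomposition of width max|bag| − 1 = 1, and hence tw(G) ≤ 1.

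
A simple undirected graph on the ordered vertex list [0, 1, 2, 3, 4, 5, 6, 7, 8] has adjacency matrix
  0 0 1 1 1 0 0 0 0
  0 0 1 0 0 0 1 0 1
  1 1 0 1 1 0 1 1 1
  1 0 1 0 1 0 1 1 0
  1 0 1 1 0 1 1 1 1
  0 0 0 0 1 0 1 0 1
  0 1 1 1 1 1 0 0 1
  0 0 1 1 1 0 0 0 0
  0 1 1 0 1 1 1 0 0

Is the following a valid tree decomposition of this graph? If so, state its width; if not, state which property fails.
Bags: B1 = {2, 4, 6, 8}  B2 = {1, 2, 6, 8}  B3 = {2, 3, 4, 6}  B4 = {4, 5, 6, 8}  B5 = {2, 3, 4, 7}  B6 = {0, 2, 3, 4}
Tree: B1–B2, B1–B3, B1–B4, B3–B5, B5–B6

Yes; width 3.

Checking the three conditions: (i) the bags cover all of {0, 1, 2, 3, 4, 5, 6, 7, 8}; (ii) for each edge, some bag contains both endpoints; (iii) the bags containing any fixed vertex form a subtree. All hold, so the decomposition is valid with width 4 − 1 = 3.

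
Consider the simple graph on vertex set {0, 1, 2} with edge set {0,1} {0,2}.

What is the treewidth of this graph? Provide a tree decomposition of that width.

Treewidth 1.
One such decomposition:
Bags: B1 = {0, 2}  B2 = {0, 1}
Tree: B1–B2

The largest bag has 2 vertices, giving width 1; this decomposition certifies tw(G) ≤ 1. Since G has at least one edge (e.g. 2–0), it is not an edgeless graph, so tw(G) ≥ 1. The upper and lower bounds meet at 1, so that is the treewidth.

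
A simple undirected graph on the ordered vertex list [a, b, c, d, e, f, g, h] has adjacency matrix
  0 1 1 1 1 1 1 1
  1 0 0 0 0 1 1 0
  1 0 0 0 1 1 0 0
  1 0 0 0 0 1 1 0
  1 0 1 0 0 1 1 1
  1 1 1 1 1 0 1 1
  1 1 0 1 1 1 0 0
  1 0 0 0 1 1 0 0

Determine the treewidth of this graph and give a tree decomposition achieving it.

Treewidth 3.
One optimal decomposition is:
Bags: B1 = {a, e, f, h}  B2 = {a, e, f, g}  B3 = {a, d, f, g}  B4 = {a, c, e, f}  B5 = {a, b, f, g}
Tree: B1–B2, B2–B3, B1–B4, B3–B5

Every bag has size at most 4, so the width is 4 − 1 = 3 and tw(G) ≤ 3. For the lower bound, the 4 vertices {a, d, f, g} are pairwise adjacent, and any tree decomposition puts a clique entirely inside one bag — forcing width ≥ 3. Therefore the treewidth is 3.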